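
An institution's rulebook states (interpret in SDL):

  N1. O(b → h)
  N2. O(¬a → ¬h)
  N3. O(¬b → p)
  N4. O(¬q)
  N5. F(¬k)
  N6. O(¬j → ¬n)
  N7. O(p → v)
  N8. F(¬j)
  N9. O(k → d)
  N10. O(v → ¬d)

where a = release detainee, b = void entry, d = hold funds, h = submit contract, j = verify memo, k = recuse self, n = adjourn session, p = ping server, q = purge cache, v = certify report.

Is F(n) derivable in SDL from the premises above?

No

Premise 6 is O(¬j → ¬n), but O(¬j) is not derivable from the premises, so it does not yield O(¬n).
No other premise forces O(¬n). An ideal world satisfying every premise can still have n true, so F(n) is not derivable.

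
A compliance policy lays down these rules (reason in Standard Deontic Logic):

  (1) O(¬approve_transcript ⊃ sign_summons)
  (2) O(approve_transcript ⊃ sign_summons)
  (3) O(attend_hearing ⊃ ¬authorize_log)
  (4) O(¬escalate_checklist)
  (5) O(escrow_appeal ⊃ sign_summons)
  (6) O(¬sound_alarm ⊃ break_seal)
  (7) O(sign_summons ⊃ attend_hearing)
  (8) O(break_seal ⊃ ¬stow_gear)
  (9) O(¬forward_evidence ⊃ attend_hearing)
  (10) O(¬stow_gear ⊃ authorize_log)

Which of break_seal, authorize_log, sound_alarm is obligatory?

sound_alarm

Premises 2 and 1 cover both cases: O(approve_transcript ⊃ sign_summons) and O(¬approve_transcript ⊃ sign_summons). Since approve_transcript ∨ ¬approve_transcript is a tautology, O(sign_summons) follows.
Premise 7 is O(sign_summons ⊃ attend_hearing); since O(sign_summons), deontic closure gives O(attend_hearing).
From O(attend_hearing) and premise 3, O(attend_hearing ⊃ ¬authorize_log), we obtain O(¬authorize_log).
The contrapositive of premise 10 (O(¬stow_gear ⊃ authorize_log)) is O(¬authorize_log ⊃ stow_gear), and O(¬authorize_log) is already established, so O(stow_gear).
Premise 8 is O(break_seal ⊃ ¬stow_gear); contrapositively O(stow_gear ⊃ ¬break_seal). Since O(stow_gear) holds, K gives O(¬break_seal).
Premise 6 is O(¬sound_alarm ⊃ break_seal); contrapositively O(¬break_seal ⊃ sound_alarm). Since O(¬break_seal) holds, K gives O(sound_alarm).
So O(sound_alarm) holds — sound_alarm is obligatory. None of the other listed options is made obligatory by any chain of premises.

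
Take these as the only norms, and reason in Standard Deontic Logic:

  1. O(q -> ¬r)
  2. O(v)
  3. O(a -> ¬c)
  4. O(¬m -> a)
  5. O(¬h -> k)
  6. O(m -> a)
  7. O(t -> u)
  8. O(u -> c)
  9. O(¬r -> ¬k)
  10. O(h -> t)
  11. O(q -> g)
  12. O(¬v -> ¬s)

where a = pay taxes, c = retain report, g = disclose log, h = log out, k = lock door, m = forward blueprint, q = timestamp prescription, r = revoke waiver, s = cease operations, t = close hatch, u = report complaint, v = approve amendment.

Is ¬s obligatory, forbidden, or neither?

Neither

Premise 12 is O(¬v -> ¬s), but O(¬v) is not derivable from the premises, so it does not yield O(¬s).
No premise or chain of K-axiom applications forces O(¬s), and none forces O(s). So ¬s is neither obligatory nor forbidden under these norms.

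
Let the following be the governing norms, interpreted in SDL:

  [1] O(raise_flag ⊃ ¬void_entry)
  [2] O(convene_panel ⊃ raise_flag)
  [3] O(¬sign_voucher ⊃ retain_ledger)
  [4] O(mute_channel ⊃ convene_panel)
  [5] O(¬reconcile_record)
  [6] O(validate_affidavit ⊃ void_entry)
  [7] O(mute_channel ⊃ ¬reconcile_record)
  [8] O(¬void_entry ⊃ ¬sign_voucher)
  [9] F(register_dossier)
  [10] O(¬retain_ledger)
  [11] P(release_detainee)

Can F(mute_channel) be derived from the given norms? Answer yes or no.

Premise 10 states O(¬retain_ledger) outright.
Premise 3, O(¬sign_voucher ⊃ retain_ledger), contraposes to O(¬retain_ledger ⊃ sign_voucher); with O(¬retain_ledger) we get O(sign_voucher).
The contrapositive of premise 8 (O(¬void_entry ⊃ ¬sign_voucher)) is O(sign_voucher ⊃ void_entry), and O(sign_voucher) is already established, so O(void_entry).
Premise 1, O(raise_flag ⊃ ¬void_entry), contraposes to O(void_entry ⊃ ¬raise_flag); with O(void_entry) we get O(¬raise_flag).
The contrapositive of premise 2 (O(convene_panel ⊃ raise_flag)) is O(¬raise_flag ⊃ ¬convene_panel), and O(¬raise_flag) is already established, so O(¬convene_panel).
Premise 4 is O(mute_channel ⊃ convene_panel); contrapositively O(¬convene_panel ⊃ ¬mute_channel). Since O(¬convene_panel) holds, K gives O(¬mute_channel).
Premises 5, 6, 7, 9, 11 do not contribute to this derivation.
So O(¬mute_channel) holds, i.e. F(mute_channel). The claim follows.

Yes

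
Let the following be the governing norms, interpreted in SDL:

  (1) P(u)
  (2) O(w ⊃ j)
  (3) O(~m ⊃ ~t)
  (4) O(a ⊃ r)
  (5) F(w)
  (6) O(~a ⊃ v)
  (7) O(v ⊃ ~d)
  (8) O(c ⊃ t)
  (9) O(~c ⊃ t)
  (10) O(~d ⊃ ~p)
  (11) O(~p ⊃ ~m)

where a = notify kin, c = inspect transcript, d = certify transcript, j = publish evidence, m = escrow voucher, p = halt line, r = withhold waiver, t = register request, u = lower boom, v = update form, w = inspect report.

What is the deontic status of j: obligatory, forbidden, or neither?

Neither

Premise 2 is O(w ⊃ j), but O(w) is not derivable from the premises, so it does not yield O(j).
No premise or chain of K-axiom applications forces O(j), and none forces O(~j). So j is neither obligatory nor forbidden under these norms.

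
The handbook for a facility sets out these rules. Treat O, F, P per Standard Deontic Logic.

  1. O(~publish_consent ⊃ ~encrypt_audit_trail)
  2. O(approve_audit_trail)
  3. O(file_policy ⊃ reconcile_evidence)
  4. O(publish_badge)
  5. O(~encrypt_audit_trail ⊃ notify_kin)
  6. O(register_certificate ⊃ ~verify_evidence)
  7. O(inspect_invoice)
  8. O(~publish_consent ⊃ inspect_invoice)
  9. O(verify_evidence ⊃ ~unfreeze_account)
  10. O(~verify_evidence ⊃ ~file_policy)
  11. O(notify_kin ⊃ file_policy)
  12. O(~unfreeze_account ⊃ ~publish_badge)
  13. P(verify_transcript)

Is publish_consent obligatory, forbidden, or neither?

Premise 4 states O(publish_badge) outright.
The contrapositive of premise 12 (O(~unfreeze_account ⊃ ~publish_badge)) is O(publish_badge ⊃ unfreeze_account), and O(publish_badge) is already established, so O(unfreeze_account).
Premise 9, O(verify_evidence ⊃ ~unfreeze_account), contraposes to O(unfreeze_account ⊃ ~verify_evidence); with O(unfreeze_account) we get O(~verify_evidence).
With premise 10, O(~verify_evidence ⊃ ~file_policy), the K-axiom yields O(~file_policy).
Premise 11, O(notify_kin ⊃ file_policy), contraposes to O(~file_policy ⊃ ~notify_kin); with O(~file_policy) we get O(~notify_kin).
Premise 5 is O(~encrypt_audit_trail ⊃ notify_kin); contrapositively O(~notify_kin ⊃ encrypt_audit_trail). Since O(~notify_kin) holds, K gives O(encrypt_audit_trail).
The contrapositive of premise 1 (O(~publish_consent ⊃ ~encrypt_audit_trail)) is O(encrypt_audit_trail ⊃ publish_consent), and O(encrypt_audit_trail) is already established, so O(publish_consent).
Premises 2, 3, 6, 7, 8, 13 do not contribute to this derivation.
Hence publish_consent is obligatory.

Obligatory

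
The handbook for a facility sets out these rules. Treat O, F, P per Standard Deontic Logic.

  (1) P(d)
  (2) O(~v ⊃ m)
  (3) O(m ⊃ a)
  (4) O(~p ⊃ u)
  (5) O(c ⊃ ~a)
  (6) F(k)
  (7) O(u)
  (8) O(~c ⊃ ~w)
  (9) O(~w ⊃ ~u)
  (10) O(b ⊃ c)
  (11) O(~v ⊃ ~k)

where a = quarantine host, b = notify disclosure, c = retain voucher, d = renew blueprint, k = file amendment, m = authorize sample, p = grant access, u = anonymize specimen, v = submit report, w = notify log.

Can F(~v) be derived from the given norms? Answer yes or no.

Yes

From premise 7 we have O(u).
Premise 9 is O(~w ⊃ ~u); contrapositively O(u ⊃ w). Since O(u) holds, K gives O(w).
Premise 8, O(~c ⊃ ~w), contraposes to O(w ⊃ c); with O(w) we get O(c).
Applying K to premise 5 (O(c ⊃ ~a)) and O(c) yields O(~a).
Premise 3, O(m ⊃ a), contraposes to O(~a ⊃ ~m); with O(~a) we get O(~m).
The contrapositive of premise 2 (O(~v ⊃ m)) is O(~m ⊃ v), and O(~m) is already established, so O(v).
Premises 1, 4, 6, 10, 11 do not contribute to this derivation.
So O(v) holds, i.e. F(~v). The claim follows.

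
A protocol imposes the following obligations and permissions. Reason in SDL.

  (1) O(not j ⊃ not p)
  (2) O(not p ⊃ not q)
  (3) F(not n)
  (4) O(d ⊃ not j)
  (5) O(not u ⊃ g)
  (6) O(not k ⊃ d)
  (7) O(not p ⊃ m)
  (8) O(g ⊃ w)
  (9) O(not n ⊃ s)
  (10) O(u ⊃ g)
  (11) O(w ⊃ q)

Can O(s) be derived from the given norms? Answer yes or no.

Premise 9 is O(not n ⊃ s), but O(not n) is not derivable from the premises, so it does not yield O(s).
No other premise forces O(s). An ideal world satisfying every premise can still have s false, so O(s) is not derivable.

No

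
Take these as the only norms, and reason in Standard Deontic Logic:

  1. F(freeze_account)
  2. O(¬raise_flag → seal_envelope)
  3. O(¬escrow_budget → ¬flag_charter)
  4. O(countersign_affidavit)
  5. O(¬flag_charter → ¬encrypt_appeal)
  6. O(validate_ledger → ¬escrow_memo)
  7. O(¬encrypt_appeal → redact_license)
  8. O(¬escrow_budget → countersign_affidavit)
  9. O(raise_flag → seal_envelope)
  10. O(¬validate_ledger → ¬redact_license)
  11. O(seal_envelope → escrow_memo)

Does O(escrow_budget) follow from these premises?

Yes

Premises 2 and 9 cover both cases: O(¬raise_flag → seal_envelope) and O(raise_flag → seal_envelope). Since ¬raise_flag ∨ raise_flag is a tautology, O(seal_envelope) follows.
Applying K to premise 11 (O(seal_envelope → escrow_memo)) and O(seal_envelope) yields O(escrow_memo).
Premise 6 is O(validate_ledger → ¬escrow_memo); contrapositively O(escrow_memo → ¬validate_ledger). Since O(escrow_memo) holds, K gives O(¬validate_ledger).
With premise 10, O(¬validate_ledger → ¬redact_license), the K-axiom yields O(¬redact_license).
Premise 7 is O(¬encrypt_appeal → redact_license); contrapositively O(¬redact_license → encrypt_appeal). Since O(¬redact_license) holds, K gives O(encrypt_appeal).
Premise 5, O(¬flag_charter → ¬encrypt_appeal), contraposes to O(encrypt_appeal → flag_charter); with O(encrypt_appeal) we get O(flag_charter).
Premise 3 is O(¬escrow_budget → ¬flag_charter); contrapositively O(flag_charter → escrow_budget). Since O(flag_charter) holds, K gives O(escrow_budget).
Premises 1, 4, 8 do not contribute to this derivation.
So O(escrow_budget) follows.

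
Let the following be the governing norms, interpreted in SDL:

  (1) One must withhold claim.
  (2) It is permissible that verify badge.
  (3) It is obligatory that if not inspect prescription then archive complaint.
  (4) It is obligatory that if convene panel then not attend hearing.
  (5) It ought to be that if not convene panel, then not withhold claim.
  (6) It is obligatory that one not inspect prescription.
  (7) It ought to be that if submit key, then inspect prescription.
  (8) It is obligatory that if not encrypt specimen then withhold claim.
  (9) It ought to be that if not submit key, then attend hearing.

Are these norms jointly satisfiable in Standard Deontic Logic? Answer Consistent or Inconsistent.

From premise 1 we have O(withhold_claim).
Premise 5, O(¬convene_panel → ¬withhold_claim), contraposes to O(withhold_claim → convene_panel); with O(withhold_claim) we get O(convene_panel).
From O(convene_panel) and premise 4, O(convene_panel → ¬attend_hearing), we obtain O(¬attend_hearing).
Premise 9, O(¬submit_key → attend_hearing), contraposes to O(¬attend_hearing → submit_key); with O(¬attend_hearing) we get O(submit_key).
Applying K to premise 7 (O(submit_key → inspect_prescription)) and O(submit_key) yields O(inspect_prescription).
But premise 6 directly asserts O(¬inspect_prescription).
We now have both O(inspect_prescription) and O(¬inspect_prescription) — inspect_prescription is simultaneously obligatory and forbidden, violating the D-axiom.

Inconsistent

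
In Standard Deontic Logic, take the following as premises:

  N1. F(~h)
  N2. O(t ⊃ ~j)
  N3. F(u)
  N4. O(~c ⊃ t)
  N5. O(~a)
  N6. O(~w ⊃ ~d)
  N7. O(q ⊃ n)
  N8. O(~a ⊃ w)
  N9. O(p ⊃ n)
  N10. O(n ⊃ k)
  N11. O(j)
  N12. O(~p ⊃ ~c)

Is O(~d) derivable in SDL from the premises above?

No

Premise 6 is O(~w ⊃ ~d), but O(~w) is not derivable from the premises, so it does not yield O(~d).
No other premise forces O(~d). An ideal world satisfying every premise can still have ~d false, so O(~d) is not derivable.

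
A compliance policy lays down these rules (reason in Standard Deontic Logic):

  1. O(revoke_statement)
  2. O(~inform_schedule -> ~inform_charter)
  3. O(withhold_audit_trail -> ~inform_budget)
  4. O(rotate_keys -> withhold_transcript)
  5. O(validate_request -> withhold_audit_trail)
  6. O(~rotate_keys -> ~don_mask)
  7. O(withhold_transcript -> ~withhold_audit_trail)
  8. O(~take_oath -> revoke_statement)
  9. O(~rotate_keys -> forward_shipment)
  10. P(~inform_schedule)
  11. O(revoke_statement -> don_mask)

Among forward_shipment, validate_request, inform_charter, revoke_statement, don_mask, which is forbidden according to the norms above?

From premise 1 we have O(revoke_statement).
Applying K to premise 11 (O(revoke_statement -> don_mask)) and O(revoke_statement) yields O(don_mask).
Premise 6 is O(~rotate_keys -> ~don_mask); contrapositively O(don_mask -> rotate_keys). Since O(don_mask) holds, K gives O(rotate_keys).
From O(rotate_keys) and premise 4, O(rotate_keys -> withhold_transcript), we obtain O(withhold_transcript).
Premise 7 is O(withhold_transcript -> ~withhold_audit_trail); since O(withhold_transcript), deontic closure gives O(~withhold_audit_trail).
The contrapositive of premise 5 (O(validate_request -> withhold_audit_trail)) is O(~withhold_audit_trail -> ~validate_request), and O(~withhold_audit_trail) is already established, so O(~validate_request).
So O(~validate_request) holds, i.e. validate_request is forbidden. None of the other listed options is forbidden under the premises.

validate_request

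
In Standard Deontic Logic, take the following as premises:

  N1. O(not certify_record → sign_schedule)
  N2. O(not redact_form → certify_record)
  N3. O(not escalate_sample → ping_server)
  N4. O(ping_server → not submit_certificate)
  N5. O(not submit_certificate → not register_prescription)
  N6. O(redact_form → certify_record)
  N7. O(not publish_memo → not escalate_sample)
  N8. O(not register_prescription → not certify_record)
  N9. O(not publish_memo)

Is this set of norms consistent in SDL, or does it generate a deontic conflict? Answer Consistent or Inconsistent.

Premises 6 and 2 are O(redact_form → certify_record) and O(not redact_form → certify_record); every ideal world satisfies redact_form or not redact_form, so in either case certify_record holds — hence O(certify_record).
Premise 8 is O(not register_prescription → not certify_record); contrapositively O(certify_record → register_prescription). Since O(certify_record) holds, K gives O(register_prescription).
The contrapositive of premise 5 (O(not submit_certificate → not register_prescription)) is O(register_prescription → submit_certificate), and O(register_prescription) is already established, so O(submit_certificate).
The contrapositive of premise 4 (O(ping_server → not submit_certificate)) is O(submit_certificate → not ping_server), and O(submit_certificate) is already established, so O(not ping_server).
Premise 3, O(not escalate_sample → ping_server), contraposes to O(not ping_server → escalate_sample); with O(not ping_server) we get O(escalate_sample).
Premise 7, O(not publish_memo → not escalate_sample), contraposes to O(escalate_sample → publish_memo); with O(escalate_sample) we get O(publish_memo).
However, premise 9 gives O(not publish_memo).
We now have both O(publish_memo) and O(not publish_memo) — publish_memo is simultaneously obligatory and forbidden, violating the D-axiom.

Inconsistent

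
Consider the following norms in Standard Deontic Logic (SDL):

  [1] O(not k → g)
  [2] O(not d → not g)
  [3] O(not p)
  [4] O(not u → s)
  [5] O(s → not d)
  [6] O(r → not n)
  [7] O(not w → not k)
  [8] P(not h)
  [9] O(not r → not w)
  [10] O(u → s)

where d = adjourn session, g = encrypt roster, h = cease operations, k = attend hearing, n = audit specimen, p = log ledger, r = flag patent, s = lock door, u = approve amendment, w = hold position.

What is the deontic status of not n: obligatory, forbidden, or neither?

Obligatory

Premises 10 and 4 cover both cases: O(u → s) and O(not u → s). Since u ∨ not u is a tautology, O(s) follows.
Premise 5 is O(s → not d); since O(s), deontic closure gives O(not d).
Applying K to premise 2 (O(not d → not g)) and O(not d) yields O(not g).
Premise 1, O(not k → g), contraposes to O(not g → k); with O(not g) we get O(k).
The contrapositive of premise 7 (O(not w → not k)) is O(k → w), and O(k) is already established, so O(w).
The contrapositive of premise 9 (O(not r → not w)) is O(w → r), and O(w) is already established, so O(r).
Premise 6 is O(r → not n); since O(r), deontic closure gives O(not n).
Premises 3, 8 do not contribute to this derivation.
Hence not n is obligatory.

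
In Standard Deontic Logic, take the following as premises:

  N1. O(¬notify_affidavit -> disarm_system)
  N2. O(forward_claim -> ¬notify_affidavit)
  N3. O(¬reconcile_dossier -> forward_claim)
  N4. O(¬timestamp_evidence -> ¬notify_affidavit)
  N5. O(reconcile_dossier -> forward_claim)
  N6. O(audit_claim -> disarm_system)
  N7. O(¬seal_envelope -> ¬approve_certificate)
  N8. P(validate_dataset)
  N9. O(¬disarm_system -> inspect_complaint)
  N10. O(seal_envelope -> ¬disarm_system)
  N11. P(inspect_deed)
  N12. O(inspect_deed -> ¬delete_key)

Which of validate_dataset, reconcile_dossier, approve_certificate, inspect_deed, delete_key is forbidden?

By case analysis on ¬reconcile_dossier: premise 3 gives O(¬reconcile_dossier -> forward_claim) and premise 5 gives O(reconcile_dossier -> forward_claim), so O(forward_claim) either way.
Premise 2 is O(forward_claim -> ¬notify_affidavit); since O(forward_claim), deontic closure gives O(¬notify_affidavit).
With premise 1, O(¬notify_affidavit -> disarm_system), the K-axiom yields O(disarm_system).
The contrapositive of premise 10 (O(seal_envelope -> ¬disarm_system)) is O(disarm_system -> ¬seal_envelope), and O(disarm_system) is already established, so O(¬seal_envelope).
With premise 7, O(¬seal_envelope -> ¬approve_certificate), the K-axiom yields O(¬approve_certificate).
So O(¬approve_certificate) holds, i.e. approve_certificate is forbidden. None of the other listed options is forbidden under the premises.

approve_certificate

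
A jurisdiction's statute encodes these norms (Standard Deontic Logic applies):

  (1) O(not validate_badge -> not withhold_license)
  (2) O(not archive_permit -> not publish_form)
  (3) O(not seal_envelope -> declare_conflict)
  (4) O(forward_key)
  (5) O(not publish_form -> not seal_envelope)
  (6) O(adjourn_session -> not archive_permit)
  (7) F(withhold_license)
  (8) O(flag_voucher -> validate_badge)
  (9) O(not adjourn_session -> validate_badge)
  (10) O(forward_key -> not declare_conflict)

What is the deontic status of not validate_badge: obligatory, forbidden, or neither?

Forbidden

From premise 4 we have O(forward_key).
From O(forward_key) and premise 10, O(forward_key -> not declare_conflict), we obtain O(not declare_conflict).
Premise 3, O(not seal_envelope -> declare_conflict), contraposes to O(not declare_conflict -> seal_envelope); with O(not declare_conflict) we get O(seal_envelope).
Premise 5, O(not publish_form -> not seal_envelope), contraposes to O(seal_envelope -> publish_form); with O(seal_envelope) we get O(publish_form).
Premise 2, O(not archive_permit -> not publish_form), contraposes to O(publish_form -> archive_permit); with O(publish_form) we get O(archive_permit).
Premise 6 is O(adjourn_session -> not archive_permit); contrapositively O(archive_permit -> not adjourn_session). Since O(archive_permit) holds, K gives O(not adjourn_session).
With premise 9, O(not adjourn_session -> validate_badge), the K-axiom yields O(validate_badge).
Premises 1, 7, 8 do not contribute to this derivation.
Thus O(validate_badge), which is F(not validate_badge): not validate_badge is forbidden.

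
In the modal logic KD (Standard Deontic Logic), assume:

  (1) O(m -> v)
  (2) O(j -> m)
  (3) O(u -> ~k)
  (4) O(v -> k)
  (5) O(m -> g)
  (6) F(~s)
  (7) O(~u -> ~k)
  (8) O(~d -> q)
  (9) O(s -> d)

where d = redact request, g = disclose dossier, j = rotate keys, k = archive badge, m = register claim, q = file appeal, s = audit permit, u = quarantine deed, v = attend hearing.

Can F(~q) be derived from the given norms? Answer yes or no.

Premise 8 is O(~d -> q), but O(~d) is not derivable from the premises, so it does not yield O(q).
No other premise forces O(q). An ideal world satisfying every premise can still have ~q true, so F(~q) is not derivable.

No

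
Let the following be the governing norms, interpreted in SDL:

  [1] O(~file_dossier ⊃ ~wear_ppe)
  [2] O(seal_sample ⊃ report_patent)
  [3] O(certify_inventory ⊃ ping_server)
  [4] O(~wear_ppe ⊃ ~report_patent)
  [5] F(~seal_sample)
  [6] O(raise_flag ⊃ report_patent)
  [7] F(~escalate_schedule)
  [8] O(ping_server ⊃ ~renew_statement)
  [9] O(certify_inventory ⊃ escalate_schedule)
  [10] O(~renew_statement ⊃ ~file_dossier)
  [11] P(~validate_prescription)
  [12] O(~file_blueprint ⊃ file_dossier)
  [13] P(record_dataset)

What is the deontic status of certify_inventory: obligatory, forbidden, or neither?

Premise 5 is F(~seal_sample), i.e. O(seal_sample).
With premise 2, O(seal_sample ⊃ report_patent), the K-axiom yields O(report_patent).
Premise 4 is O(~wear_ppe ⊃ ~report_patent); contrapositively O(report_patent ⊃ wear_ppe). Since O(report_patent) holds, K gives O(wear_ppe).
Premise 1, O(~file_dossier ⊃ ~wear_ppe), contraposes to O(wear_ppe ⊃ file_dossier); with O(wear_ppe) we get O(file_dossier).
The contrapositive of premise 10 (O(~renew_statement ⊃ ~file_dossier)) is O(file_dossier ⊃ renew_statement), and O(file_dossier) is already established, so O(renew_statement).
Premise 8 is O(ping_server ⊃ ~renew_statement); contrapositively O(renew_statement ⊃ ~ping_server). Since O(renew_statement) holds, K gives O(~ping_server).
Premise 3, O(certify_inventory ⊃ ping_server), contraposes to O(~ping_server ⊃ ~certify_inventory); with O(~ping_server) we get O(~certify_inventory).
Premises 6, 7, 9, 11, 12, 13 do not contribute to this derivation.
Thus O(~certify_inventory), which is F(certify_inventory): certify_inventory is forbidden.

Forbidden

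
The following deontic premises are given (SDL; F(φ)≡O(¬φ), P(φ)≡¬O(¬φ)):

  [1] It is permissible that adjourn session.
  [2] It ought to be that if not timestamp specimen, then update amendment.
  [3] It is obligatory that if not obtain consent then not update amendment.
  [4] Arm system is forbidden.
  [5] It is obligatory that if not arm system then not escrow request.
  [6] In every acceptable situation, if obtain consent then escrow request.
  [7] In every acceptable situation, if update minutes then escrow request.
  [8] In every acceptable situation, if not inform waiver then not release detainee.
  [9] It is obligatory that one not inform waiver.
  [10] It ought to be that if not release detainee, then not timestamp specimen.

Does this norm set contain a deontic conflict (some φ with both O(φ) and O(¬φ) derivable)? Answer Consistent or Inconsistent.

Inconsistent

From premise 9 we have O(¬inform_waiver).
Premise 8 is O(¬inform_waiver → ¬release_detainee); since O(¬inform_waiver), deontic closure gives O(¬release_detainee).
Applying K to premise 10 (O(¬release_detainee → ¬timestamp_specimen)) and O(¬release_detainee) yields O(¬timestamp_specimen).
With premise 2, O(¬timestamp_specimen → update_amendment), the K-axiom yields O(update_amendment).
The contrapositive of premise 3 (O(¬obtain_consent → ¬update_amendment)) is O(update_amendment → obtain_consent), and O(update_amendment) is already established, so O(obtain_consent).
From O(obtain_consent) and premise 6, O(obtain_consent → escrow_request), we obtain O(escrow_request).
The contrapositive of premise 5 (O(¬arm_system → ¬escrow_request)) is O(escrow_request → arm_system), and O(escrow_request) is already established, so O(arm_system).
Yet premise 4 is F(arm_system), i.e. O(¬arm_system).
We now have both O(arm_system) and O(¬arm_system) — arm_system is simultaneously obligatory and forbidden, violating the D-axiom.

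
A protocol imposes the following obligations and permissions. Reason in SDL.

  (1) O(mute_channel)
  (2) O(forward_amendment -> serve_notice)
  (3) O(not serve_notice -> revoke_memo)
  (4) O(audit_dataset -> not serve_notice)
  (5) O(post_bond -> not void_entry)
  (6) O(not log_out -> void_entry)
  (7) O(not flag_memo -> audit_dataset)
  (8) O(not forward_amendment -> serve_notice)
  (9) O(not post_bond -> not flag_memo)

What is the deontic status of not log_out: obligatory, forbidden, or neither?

Forbidden

Premises 2 and 8 cover both cases: O(forward_amendment -> serve_notice) and O(not forward_amendment -> serve_notice). Since forward_amendment ∨ not forward_amendment is a tautology, O(serve_notice) follows.
Premise 4 is O(audit_dataset -> not serve_notice); contrapositively O(serve_notice -> not audit_dataset). Since O(serve_notice) holds, K gives O(not audit_dataset).
Premise 7, O(not flag_memo -> audit_dataset), contraposes to O(not audit_dataset -> flag_memo); with O(not audit_dataset) we get O(flag_memo).
The contrapositive of premise 9 (O(not post_bond -> not flag_memo)) is O(flag_memo -> post_bond), and O(flag_memo) is already established, so O(post_bond).
With premise 5, O(post_bond -> not void_entry), the K-axiom yields O(not void_entry).
The contrapositive of premise 6 (O(not log_out -> void_entry)) is O(not void_entry -> log_out), and O(not void_entry) is already established, so O(log_out).
Premises 1, 3 do not contribute to this derivation.
Thus O(log_out), which is F(not log_out): not log_out is forbidden.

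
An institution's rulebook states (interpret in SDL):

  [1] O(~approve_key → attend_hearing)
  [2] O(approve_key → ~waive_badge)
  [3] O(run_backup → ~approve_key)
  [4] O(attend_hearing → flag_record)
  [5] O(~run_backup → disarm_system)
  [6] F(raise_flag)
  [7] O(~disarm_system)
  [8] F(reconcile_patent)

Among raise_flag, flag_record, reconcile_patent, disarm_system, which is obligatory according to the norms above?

flag_record

Premise 7 states O(~disarm_system) outright.
Premise 5, O(~run_backup → disarm_system), contraposes to O(~disarm_system → run_backup); with O(~disarm_system) we get O(run_backup).
Premise 3 is O(run_backup → ~approve_key); since O(run_backup), deontic closure gives O(~approve_key).
From O(~approve_key) and premise 1, O(~approve_key → attend_hearing), we obtain O(attend_hearing).
Premise 4 is O(attend_hearing → flag_record); since O(attend_hearing), deontic closure gives O(flag_record).
So O(flag_record) holds — flag_record is obligatory. None of the other listed options is made obligatory by any chain of premises.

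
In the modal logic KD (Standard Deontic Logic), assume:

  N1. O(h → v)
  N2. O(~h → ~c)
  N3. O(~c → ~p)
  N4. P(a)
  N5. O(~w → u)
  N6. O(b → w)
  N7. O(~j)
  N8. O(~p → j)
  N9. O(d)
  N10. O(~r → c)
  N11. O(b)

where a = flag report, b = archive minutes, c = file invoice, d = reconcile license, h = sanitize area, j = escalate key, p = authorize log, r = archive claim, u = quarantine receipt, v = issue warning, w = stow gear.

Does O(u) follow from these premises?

Premise 5 is O(~w → u), but O(~w) is not derivable from the premises, so it does not yield O(u).
No other premise forces O(u). An ideal world satisfying every premise can still have u false, so O(u) is not derivable.

No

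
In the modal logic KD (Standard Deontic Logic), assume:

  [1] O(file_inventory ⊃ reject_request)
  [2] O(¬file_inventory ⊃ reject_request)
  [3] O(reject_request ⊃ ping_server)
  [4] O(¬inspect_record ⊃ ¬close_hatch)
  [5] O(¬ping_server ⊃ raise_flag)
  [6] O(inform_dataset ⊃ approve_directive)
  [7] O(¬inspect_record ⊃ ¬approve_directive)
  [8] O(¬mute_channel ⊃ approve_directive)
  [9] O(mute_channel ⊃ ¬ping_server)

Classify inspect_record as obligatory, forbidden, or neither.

Premises 2 and 1 are O(¬file_inventory ⊃ reject_request) and O(file_inventory ⊃ reject_request); every ideal world satisfies ¬file_inventory or file_inventory, so in either case reject_request holds — hence O(reject_request).
Premise 3 is O(reject_request ⊃ ping_server); since O(reject_request), deontic closure gives O(ping_server).
The contrapositive of premise 9 (O(mute_channel ⊃ ¬ping_server)) is O(ping_server ⊃ ¬mute_channel), and O(ping_server) is already established, so O(¬mute_channel).
Premise 8 is O(¬mute_channel ⊃ approve_directive); since O(¬mute_channel), deontic closure gives O(approve_directive).
Premise 7, O(¬inspect_record ⊃ ¬approve_directive), contraposes to O(approve_directive ⊃ inspect_record); with O(approve_directive) we get O(inspect_record).
Premises 4, 5, 6 do not contribute to this derivation.
Hence inspect_record is obligatory.

Obligatory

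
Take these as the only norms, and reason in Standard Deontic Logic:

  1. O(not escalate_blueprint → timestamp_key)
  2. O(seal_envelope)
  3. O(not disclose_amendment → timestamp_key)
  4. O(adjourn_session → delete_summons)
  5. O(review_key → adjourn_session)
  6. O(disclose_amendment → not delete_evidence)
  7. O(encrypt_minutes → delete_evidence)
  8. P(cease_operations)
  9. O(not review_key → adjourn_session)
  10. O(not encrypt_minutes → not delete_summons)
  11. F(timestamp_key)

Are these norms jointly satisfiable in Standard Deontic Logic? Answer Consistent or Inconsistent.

Inconsistent

By case analysis on not review_key: premise 9 gives O(not review_key → adjourn_session) and premise 5 gives O(review_key → adjourn_session), so O(adjourn_session) either way.
From O(adjourn_session) and premise 4, O(adjourn_session → delete_summons), we obtain O(delete_summons).
The contrapositive of premise 10 (O(not encrypt_minutes → not delete_summons)) is O(delete_summons → encrypt_minutes), and O(delete_summons) is already established, so O(encrypt_minutes).
From O(encrypt_minutes) and premise 7, O(encrypt_minutes → delete_evidence), we obtain O(delete_evidence).
Premise 6 is O(disclose_amendment → not delete_evidence); contrapositively O(delete_evidence → not disclose_amendment). Since O(delete_evidence) holds, K gives O(not disclose_amendment).
With premise 3, O(not disclose_amendment → timestamp_key), the K-axiom yields O(timestamp_key).
However, F(timestamp_key) at premise 11 amounts to O(not timestamp_key).
We now have both O(timestamp_key) and O(not timestamp_key) — timestamp_key is simultaneously obligatory and forbidden, violating the D-axiom.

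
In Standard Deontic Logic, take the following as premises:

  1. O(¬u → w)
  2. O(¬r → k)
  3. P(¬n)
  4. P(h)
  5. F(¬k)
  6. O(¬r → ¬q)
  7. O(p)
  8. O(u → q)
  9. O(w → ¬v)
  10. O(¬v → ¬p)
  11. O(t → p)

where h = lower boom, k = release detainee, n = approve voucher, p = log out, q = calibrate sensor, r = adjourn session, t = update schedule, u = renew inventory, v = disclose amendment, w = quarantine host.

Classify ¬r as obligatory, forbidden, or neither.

From premise 7 we have O(p).
The contrapositive of premise 10 (O(¬v → ¬p)) is O(p → v), and O(p) is already established, so O(v).
The contrapositive of premise 9 (O(w → ¬v)) is O(v → ¬w), and O(v) is already established, so O(¬w).
Premise 1 is O(¬u → w); contrapositively O(¬w → u). Since O(¬w) holds, K gives O(u).
From O(u) and premise 8, O(u → q), we obtain O(q).
Premise 6 is O(¬r → ¬q); contrapositively O(q → r). Since O(q) holds, K gives O(r).
Premises 2, 3, 4, 5, 11 do not contribute to this derivation.
Thus O(r), which is F(¬r): ¬r is forbidden.

Forbidden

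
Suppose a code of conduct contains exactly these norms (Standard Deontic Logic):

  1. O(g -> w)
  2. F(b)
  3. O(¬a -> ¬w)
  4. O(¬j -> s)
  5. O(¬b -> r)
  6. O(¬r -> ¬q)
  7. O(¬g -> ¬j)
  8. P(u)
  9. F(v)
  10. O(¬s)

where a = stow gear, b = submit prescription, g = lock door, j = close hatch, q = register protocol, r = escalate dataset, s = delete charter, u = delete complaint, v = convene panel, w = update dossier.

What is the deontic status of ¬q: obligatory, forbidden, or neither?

Premise 6 is O(¬r -> ¬q), but O(¬r) is not derivable from the premises, so it does not yield O(¬q).
No premise or chain of K-axiom applications forces O(¬q), and none forces O(q). So ¬q is neither obligatory nor forbidden under these norms.

Neither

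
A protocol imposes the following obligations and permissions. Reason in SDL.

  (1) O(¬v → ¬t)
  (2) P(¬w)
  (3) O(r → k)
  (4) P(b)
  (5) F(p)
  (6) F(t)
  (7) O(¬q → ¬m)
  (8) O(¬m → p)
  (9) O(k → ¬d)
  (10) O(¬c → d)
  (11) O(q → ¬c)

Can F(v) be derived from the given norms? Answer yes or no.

No

Premise 1 is O(¬v → ¬t); even if O(¬t) held, inferring O(¬v) would be affirming the consequent — invalid.
No other premise forces O(¬v). An ideal world satisfying every premise can still have v true, so F(v) is not derivable.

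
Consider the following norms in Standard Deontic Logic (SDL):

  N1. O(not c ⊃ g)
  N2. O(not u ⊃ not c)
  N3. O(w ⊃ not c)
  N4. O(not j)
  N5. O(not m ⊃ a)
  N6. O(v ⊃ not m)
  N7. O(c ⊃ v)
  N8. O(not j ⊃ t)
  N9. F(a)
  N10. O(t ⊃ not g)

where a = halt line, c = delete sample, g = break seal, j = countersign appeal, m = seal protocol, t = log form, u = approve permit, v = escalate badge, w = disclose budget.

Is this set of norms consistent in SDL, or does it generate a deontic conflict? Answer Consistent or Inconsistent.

F(a) at premise 9 means O(not a).
Premise 5 is O(not m ⊃ a); contrapositively O(not a ⊃ m). Since O(not a) holds, K gives O(m).
Premise 6, O(v ⊃ not m), contraposes to O(m ⊃ not v); with O(m) we get O(not v).
Premise 7, O(c ⊃ v), contraposes to O(not v ⊃ not c); with O(not v) we get O(not c).
With premise 1, O(not c ⊃ g), the K-axiom yields O(g).
Premise 10, O(t ⊃ not g), contraposes to O(g ⊃ not t); with O(g) we get O(not t).
Premise 8 is O(not j ⊃ t); contrapositively O(not t ⊃ j). Since O(not t) holds, K gives O(j).
However, premise 4 gives O(not j).
We now have both O(j) and O(not j) — j is simultaneously obligatory and forbidden, violating the D-axiom.

Inconsistent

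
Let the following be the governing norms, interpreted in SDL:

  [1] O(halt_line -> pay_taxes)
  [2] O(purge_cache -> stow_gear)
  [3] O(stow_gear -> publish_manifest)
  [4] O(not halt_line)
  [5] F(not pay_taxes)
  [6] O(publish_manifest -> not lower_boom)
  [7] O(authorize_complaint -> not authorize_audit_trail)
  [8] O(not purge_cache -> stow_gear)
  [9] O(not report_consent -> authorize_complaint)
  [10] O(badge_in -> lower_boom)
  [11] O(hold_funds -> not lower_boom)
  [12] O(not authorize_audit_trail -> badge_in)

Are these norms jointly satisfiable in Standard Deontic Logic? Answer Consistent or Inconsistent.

Premise 1 is O(halt_line -> pay_taxes); even if O(pay_taxes) held, inferring O(halt_line) would be affirming the consequent — invalid.
So O(halt_line) is not derivable, and the apparent clash with O(not halt_line) does not arise.
A world satisfying every obligation exists (e.g. authorize_audit_trail=true, authorize_complaint=false, badge_in=false, halt_line=false, hold_funds=false, lower_boom=false, pay_taxes=true, publish_manifest=true, purge_cache=false, report_consent=true, stow_gear=true); no atom is both obligatory and forbidden, so the set is consistent.

Consistent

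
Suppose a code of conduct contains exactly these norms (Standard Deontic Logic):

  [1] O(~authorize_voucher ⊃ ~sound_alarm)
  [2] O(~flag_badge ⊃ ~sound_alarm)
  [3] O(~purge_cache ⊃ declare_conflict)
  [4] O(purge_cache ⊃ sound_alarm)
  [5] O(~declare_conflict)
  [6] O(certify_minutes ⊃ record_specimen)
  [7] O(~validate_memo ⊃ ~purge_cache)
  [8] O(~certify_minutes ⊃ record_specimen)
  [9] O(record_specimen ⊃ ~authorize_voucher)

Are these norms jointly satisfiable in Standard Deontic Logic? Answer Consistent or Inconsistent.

Inconsistent

Premises 6 and 8 are O(certify_minutes ⊃ record_specimen) and O(~certify_minutes ⊃ record_specimen); every ideal world satisfies certify_minutes or ~certify_minutes, so in either case record_specimen holds — hence O(record_specimen).
With premise 9, O(record_specimen ⊃ ~authorize_voucher), the K-axiom yields O(~authorize_voucher).
Applying K to premise 1 (O(~authorize_voucher ⊃ ~sound_alarm)) and O(~authorize_voucher) yields O(~sound_alarm).
Premise 4 is O(purge_cache ⊃ sound_alarm); contrapositively O(~sound_alarm ⊃ ~purge_cache). Since O(~sound_alarm) holds, K gives O(~purge_cache).
From O(~purge_cache) and premise 3, O(~purge_cache ⊃ declare_conflict), we obtain O(declare_conflict).
However, premise 5 gives O(~declare_conflict).
We now have both O(declare_conflict) and O(~declare_conflict) — declare_conflict is simultaneously obligatory and forbidden, violating the D-axiom.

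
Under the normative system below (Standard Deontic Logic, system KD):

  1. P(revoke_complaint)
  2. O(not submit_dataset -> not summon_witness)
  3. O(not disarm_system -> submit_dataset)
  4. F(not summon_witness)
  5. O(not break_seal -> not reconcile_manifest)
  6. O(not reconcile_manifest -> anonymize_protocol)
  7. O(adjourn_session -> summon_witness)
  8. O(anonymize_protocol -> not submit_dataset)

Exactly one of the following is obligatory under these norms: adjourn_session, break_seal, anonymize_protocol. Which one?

break_seal

Premise 4 is F(not summon_witness), i.e. O(summon_witness).
Premise 2 is O(not submit_dataset -> not summon_witness); contrapositively O(summon_witness -> submit_dataset). Since O(summon_witness) holds, K gives O(submit_dataset).
Premise 8, O(anonymize_protocol -> not submit_dataset), contraposes to O(submit_dataset -> not anonymize_protocol); with O(submit_dataset) we get O(not anonymize_protocol).
Premise 6 is O(not reconcile_manifest -> anonymize_protocol); contrapositively O(not anonymize_protocol -> reconcile_manifest). Since O(not anonymize_protocol) holds, K gives O(reconcile_manifest).
The contrapositive of premise 5 (O(not break_seal -> not reconcile_manifest)) is O(reconcile_manifest -> break_seal), and O(reconcile_manifest) is already established, so O(break_seal).
So O(break_seal) holds — break_seal is obligatory. None of the other listed options is made obligatory by any chain of premises.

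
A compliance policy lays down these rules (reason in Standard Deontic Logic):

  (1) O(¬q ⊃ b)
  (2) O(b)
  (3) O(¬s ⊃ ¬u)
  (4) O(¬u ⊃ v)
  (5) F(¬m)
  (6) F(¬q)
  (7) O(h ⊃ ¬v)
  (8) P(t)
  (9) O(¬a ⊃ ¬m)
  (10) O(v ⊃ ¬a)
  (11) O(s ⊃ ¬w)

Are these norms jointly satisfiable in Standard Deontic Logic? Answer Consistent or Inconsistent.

Premise 1 is O(¬q ⊃ b); even if O(b) held, inferring O(¬q) would be affirming the consequent — invalid.
So O(¬q) is not derivable, and the apparent clash with O(q) does not arise.
A world satisfying every obligation exists (e.g. a=true, b=true, h=false, m=true, q=true, s=true, t=false, u=true, v=false, w=false); no atom is both obligatory and forbidden, so the set is consistent.

Consistent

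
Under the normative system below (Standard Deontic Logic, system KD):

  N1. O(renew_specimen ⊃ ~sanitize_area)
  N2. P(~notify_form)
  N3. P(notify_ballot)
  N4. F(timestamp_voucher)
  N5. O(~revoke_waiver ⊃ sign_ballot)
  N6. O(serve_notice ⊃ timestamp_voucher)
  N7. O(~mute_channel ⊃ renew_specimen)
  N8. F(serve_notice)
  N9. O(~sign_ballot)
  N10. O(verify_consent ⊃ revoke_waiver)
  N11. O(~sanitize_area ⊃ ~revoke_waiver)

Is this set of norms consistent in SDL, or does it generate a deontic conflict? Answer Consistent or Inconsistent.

Consistent

Premise 6 is O(serve_notice ⊃ timestamp_voucher), but O(serve_notice) is not derivable from the premises, so it does not yield O(timestamp_voucher).
So O(timestamp_voucher) is not derivable, and the apparent clash with O(~timestamp_voucher) does not arise.
A world satisfying every obligation exists (e.g. mute_channel=true, notify_ballot=false, notify_form=false, renew_specimen=false, revoke_waiver=true, sanitize_area=true, serve_notice=false, sign_ballot=false, timestamp_voucher=false, verify_consent=false); no atom is both obligatory and forbidden, so the set is consistent.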